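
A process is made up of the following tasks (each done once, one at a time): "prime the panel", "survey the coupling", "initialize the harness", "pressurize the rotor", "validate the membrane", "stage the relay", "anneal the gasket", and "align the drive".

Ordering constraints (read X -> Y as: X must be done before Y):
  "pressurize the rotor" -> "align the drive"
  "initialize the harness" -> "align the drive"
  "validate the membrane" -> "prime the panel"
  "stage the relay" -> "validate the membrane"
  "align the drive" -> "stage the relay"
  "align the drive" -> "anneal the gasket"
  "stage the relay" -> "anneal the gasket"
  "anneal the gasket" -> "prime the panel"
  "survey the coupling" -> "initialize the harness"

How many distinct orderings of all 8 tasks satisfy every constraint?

2 tasks have no prerequisites ("survey the coupling", "pressurize the rotor"), so any of them could come first.
Counting all ways to extend the partial order to a total order gives 6.

6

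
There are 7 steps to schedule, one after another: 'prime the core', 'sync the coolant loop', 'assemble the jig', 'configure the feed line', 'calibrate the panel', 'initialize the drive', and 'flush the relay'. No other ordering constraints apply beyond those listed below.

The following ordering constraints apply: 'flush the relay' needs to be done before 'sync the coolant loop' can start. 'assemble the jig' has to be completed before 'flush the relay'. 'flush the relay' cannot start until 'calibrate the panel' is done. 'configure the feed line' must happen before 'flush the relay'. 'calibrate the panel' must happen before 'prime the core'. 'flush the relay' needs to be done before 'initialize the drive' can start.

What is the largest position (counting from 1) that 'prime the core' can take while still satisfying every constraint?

No constraint forces any step after 'prime the core', so it can be placed last, in position 7.

7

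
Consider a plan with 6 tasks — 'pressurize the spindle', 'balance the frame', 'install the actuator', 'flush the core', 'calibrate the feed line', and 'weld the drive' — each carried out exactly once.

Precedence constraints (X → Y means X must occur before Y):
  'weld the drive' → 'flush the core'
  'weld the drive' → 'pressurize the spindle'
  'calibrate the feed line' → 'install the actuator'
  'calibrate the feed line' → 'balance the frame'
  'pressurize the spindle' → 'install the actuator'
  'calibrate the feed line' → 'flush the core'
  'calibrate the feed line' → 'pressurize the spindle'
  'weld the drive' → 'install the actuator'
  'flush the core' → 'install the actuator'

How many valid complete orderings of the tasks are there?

The tasks with no prerequisites are 'calibrate the feed line', 'weld the drive'; any of them can be placed first.
Enumerating by repeatedly choosing an available task (one whose prerequisites are all placed) gives 18 distinct complete orderings.

18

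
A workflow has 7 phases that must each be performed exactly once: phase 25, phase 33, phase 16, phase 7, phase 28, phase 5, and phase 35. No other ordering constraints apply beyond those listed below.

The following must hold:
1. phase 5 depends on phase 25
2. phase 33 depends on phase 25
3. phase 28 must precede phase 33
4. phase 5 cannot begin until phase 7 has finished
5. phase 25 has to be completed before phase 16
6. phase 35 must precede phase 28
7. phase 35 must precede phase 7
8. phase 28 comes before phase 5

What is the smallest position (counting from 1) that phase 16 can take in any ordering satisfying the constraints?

The only phase forced before phase 16 (directly or transitively) is phase 25.
With 1 mandatory predecessor, the earliest phase 16 can sit is position 1+1 = 2, and placing just that one first achieves it.

2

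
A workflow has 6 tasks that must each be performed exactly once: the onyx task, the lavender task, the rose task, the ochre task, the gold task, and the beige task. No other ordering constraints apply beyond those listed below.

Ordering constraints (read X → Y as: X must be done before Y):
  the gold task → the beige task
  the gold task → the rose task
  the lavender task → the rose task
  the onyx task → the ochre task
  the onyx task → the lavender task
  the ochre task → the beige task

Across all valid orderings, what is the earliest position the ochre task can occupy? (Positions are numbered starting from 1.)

Working backwards through the constraints from the ochre task, its only required predecessor is the onyx task.
So at minimum 1 task comes before the ochre task, putting the ochre task no earlier than position 2. That position is achievable by scheduling exactly that predecessor first.

2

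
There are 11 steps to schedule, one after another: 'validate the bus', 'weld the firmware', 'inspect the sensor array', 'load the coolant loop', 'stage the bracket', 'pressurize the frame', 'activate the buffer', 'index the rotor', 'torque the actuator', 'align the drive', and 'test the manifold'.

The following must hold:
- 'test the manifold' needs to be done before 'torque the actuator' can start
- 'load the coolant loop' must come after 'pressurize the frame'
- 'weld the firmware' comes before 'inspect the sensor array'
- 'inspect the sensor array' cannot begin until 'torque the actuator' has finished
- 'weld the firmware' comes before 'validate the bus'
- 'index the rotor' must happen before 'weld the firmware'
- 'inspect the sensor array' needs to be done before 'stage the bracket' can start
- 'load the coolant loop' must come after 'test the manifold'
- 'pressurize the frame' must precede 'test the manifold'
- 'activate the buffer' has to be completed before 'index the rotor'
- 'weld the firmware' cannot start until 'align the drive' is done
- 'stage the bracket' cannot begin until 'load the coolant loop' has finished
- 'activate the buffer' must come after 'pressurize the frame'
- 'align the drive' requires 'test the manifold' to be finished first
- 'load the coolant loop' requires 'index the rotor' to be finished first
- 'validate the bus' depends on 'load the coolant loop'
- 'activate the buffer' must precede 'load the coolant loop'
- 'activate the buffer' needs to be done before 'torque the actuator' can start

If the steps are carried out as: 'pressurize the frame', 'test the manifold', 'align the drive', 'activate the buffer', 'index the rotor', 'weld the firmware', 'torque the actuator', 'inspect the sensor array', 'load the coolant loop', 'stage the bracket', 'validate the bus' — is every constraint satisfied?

Going through the constraints one by one, each required predecessor appears earlier in the sequence than its dependent — e.g. 'pressurize the frame' (position 1) is before 'load the coolant loop' (position 9), as required.

Yes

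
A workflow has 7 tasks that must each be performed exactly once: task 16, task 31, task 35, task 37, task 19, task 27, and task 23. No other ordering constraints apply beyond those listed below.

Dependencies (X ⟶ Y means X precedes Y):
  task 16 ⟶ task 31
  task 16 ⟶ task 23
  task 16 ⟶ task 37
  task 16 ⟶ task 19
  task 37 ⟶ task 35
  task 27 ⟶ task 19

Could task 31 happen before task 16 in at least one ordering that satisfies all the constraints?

No

There is a dependency chain task 16 → task 31, so task 31 always comes after task 16.
Hence task 31 can never be scheduled before task 16.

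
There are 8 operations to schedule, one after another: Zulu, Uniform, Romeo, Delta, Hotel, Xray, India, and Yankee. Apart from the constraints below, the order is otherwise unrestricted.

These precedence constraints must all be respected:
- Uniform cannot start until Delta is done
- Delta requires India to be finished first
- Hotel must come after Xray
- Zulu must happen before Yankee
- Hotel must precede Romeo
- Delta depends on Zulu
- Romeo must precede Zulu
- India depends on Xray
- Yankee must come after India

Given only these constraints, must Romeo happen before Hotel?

No

In fact the dependencies run the other way: Hotel → Romeo.
So Romeo does not have to come before Hotel — it cannot.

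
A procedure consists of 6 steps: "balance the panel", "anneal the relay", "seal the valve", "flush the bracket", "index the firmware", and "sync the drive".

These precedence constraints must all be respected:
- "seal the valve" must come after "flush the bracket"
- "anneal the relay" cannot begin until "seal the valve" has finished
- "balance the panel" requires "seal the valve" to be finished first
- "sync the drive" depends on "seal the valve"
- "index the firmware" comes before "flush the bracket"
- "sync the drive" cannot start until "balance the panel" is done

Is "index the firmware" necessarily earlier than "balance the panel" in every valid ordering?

Yes

There is a constraint chain "index the firmware" → "flush the bracket" → "seal the valve" → "balance the panel".
Hence "index the firmware" necessarily comes before "balance the panel".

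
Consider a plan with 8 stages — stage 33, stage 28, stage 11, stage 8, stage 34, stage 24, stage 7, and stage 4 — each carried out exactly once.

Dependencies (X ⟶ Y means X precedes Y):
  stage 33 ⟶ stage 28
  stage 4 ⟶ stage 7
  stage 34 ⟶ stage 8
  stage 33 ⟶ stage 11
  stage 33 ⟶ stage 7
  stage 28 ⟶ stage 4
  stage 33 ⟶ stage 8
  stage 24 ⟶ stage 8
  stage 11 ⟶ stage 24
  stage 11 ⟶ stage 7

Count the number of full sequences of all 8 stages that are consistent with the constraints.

118

The stages with no prerequisites are stage 33, stage 34; any of them can be placed first.
Systematically extending each partial ordering one stage at a time and counting, there are 118 complete orderings.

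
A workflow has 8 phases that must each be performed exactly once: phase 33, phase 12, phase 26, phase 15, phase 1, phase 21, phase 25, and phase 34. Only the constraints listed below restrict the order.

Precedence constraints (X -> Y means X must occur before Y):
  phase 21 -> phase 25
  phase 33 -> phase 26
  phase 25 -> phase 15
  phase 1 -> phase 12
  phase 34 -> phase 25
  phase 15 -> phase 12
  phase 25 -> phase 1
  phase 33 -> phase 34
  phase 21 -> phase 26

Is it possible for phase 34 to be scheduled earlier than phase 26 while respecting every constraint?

The constraints leave phase 34 and phase 26 unordered relative to each other; nothing requires phase 26 earlier.
So a valid ordering placing phase 34 earlier than phase 26 exists.

Yes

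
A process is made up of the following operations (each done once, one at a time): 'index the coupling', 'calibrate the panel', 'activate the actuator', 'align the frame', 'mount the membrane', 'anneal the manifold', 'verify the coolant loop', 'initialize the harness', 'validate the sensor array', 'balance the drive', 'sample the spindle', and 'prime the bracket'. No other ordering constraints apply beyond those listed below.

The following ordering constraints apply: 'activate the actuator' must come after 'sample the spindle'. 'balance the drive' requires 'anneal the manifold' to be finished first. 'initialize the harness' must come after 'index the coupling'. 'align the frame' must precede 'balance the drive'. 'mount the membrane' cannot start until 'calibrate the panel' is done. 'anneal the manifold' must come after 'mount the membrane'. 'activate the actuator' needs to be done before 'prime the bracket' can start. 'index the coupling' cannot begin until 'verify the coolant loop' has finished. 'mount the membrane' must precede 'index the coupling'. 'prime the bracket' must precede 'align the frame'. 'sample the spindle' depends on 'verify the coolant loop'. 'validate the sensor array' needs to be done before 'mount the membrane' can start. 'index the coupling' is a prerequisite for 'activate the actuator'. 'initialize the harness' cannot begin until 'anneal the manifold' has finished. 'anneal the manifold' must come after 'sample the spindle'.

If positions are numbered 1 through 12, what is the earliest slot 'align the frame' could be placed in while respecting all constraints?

9

The operations that are forced before 'align the frame', directly or transitively, are 'index the coupling', 'calibrate the panel', 'activate the actuator', 'mount the membrane', 'verify the coolant loop', 'validate the sensor array', 'sample the spindle', 'prime the bracket'. That's 8 operations.
So at minimum 8 operations come before 'align the frame', putting 'align the frame' no earlier than position 9. That position is achievable by scheduling exactly those predecessors first.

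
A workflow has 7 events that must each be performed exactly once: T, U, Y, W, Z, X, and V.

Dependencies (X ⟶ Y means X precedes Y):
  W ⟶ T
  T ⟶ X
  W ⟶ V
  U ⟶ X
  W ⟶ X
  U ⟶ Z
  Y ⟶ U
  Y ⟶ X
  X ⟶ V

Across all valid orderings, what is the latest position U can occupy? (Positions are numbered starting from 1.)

Every event that must follow U has to come after it. Tracing all chains starting from U, those events are: Z, X, V — 3 in total.
With 3 mandatory successors out of 7 events total, the latest slot for U is 7−3 = 4, and it's reachable by doing all non-successors before U.

4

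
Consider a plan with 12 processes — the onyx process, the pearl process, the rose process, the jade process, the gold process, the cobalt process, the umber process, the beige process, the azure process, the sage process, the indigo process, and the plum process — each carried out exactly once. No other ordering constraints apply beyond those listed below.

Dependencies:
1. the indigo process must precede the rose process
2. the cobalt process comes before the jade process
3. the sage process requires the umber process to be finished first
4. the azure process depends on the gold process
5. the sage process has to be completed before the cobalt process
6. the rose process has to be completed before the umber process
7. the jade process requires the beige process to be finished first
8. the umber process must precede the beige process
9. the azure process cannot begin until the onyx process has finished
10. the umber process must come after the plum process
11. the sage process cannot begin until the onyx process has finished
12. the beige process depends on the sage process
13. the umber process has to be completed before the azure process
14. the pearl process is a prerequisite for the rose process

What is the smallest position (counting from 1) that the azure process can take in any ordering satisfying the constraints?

8

The processes that are forced before the azure process, directly or transitively, are the onyx process, the pearl process, the rose process, the gold process, the umber process, the indigo process, the plum process. That's 7 processes.
With 7 mandatory predecessors, the earliest the azure process can sit is position 7+1 = 8, and placing just those 7 first achieves it.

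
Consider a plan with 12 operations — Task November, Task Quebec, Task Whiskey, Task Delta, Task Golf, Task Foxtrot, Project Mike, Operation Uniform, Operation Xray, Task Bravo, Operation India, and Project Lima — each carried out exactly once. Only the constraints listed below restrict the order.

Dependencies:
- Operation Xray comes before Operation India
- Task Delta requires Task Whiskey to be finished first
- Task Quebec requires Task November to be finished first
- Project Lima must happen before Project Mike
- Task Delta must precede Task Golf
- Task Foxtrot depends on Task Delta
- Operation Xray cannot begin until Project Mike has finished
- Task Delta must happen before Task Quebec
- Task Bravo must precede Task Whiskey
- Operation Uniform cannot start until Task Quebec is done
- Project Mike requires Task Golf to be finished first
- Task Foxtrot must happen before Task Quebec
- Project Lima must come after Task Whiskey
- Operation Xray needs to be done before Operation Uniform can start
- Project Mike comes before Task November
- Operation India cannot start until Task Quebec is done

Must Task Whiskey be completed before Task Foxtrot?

Yes

Chaining the stated constraints: Task Whiskey → Task Delta → Task Foxtrot.
Hence Task Whiskey necessarily comes before Task Foxtrot.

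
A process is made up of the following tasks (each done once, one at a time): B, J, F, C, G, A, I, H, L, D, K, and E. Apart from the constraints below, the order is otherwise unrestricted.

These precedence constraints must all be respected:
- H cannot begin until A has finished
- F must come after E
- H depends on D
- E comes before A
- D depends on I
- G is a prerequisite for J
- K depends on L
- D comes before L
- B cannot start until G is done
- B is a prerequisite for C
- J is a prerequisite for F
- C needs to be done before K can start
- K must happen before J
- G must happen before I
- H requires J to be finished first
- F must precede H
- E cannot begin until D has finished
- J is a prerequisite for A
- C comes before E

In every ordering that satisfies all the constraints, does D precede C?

No

Nothing in the constraints links D and C; they are unordered relative to each other.
There exist valid orderings with C before D, so D is not required to come first.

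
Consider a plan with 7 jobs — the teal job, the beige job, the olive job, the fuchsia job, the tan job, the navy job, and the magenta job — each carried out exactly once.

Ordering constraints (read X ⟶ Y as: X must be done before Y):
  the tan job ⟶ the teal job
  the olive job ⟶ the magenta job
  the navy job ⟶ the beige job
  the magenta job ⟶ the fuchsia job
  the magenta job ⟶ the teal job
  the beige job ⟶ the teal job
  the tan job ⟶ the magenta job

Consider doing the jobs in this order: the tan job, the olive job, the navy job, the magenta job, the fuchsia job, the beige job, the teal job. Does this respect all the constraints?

Every stated constraint is respected: the tan job sits at position 1, ahead of the teal job at position 7, and each of the other listed pairs likewise has the predecessor earlier in the sequence.

Yes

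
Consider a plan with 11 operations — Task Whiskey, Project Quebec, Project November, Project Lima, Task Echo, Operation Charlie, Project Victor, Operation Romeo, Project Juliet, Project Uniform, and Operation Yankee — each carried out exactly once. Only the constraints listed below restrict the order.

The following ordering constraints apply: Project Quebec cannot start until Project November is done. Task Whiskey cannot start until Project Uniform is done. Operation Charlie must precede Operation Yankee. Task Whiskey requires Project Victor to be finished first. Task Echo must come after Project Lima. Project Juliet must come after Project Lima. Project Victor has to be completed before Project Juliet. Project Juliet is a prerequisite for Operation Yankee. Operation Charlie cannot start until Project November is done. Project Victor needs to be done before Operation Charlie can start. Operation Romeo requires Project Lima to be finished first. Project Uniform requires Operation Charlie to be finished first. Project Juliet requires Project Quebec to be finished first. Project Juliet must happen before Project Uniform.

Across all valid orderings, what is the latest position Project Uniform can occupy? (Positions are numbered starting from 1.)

Following the constraints forward from Project Uniform, its only required successor is Task Whiskey.
With 1 mandatory successor out of 11 operations total, the latest slot for Project Uniform is 11−1 = 10, and it's reachable by doing all non-successors before Project Uniform.

10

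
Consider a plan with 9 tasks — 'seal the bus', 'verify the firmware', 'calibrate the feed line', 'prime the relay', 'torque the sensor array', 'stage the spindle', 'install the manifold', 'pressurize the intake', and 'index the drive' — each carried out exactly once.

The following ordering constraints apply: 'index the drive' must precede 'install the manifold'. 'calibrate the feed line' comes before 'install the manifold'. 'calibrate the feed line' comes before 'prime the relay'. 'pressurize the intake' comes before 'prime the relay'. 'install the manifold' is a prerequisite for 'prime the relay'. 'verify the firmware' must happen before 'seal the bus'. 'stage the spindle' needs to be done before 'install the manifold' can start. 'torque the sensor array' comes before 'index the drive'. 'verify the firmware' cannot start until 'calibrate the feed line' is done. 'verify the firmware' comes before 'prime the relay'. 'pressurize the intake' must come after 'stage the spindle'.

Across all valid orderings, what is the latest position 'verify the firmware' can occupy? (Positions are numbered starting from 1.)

Every task that must follow 'verify the firmware' has to come after it. Tracing all chains starting from 'verify the firmware', those tasks are: 'seal the bus', 'prime the relay' — 2 in total.
So at least 2 tasks follow 'verify the firmware', putting 'verify the firmware' no later than position 7. That position is achievable by scheduling everything else first.

7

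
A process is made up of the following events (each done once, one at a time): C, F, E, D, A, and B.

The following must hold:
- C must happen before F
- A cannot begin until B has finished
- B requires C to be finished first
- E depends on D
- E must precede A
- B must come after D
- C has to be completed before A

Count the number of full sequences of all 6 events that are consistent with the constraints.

21

The events with no prerequisites are C, D; any of them can be placed first.
Systematically extending each partial ordering one event at a time and counting, there are 21 complete orderings.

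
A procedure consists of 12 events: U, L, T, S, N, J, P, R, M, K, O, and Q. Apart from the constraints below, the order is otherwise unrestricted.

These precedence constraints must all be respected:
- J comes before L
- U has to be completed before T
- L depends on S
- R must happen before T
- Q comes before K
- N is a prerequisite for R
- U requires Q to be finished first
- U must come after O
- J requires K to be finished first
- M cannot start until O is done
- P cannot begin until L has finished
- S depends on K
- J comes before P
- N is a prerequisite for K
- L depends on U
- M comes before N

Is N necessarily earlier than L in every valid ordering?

Following the dependencies: N → K → S → L.
That forces N before L in every valid schedule.

Yes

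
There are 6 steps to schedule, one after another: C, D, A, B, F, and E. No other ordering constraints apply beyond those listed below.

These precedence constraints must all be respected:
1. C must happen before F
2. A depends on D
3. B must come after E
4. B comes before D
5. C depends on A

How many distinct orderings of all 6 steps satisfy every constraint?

1

E is the only step with nothing required before it, so every ordering starts there.
Continuing from there, at each step only one step has all its prerequisites placed, so the ordering is fully determined — there is exactly 1.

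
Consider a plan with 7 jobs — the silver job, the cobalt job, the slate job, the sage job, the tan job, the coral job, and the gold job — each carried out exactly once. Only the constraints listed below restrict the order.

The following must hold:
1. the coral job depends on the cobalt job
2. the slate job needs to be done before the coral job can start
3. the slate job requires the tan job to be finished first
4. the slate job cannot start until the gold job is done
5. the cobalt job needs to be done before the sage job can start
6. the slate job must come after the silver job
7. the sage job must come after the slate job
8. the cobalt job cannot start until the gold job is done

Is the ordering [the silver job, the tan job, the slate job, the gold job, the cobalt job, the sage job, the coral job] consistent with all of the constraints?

No

In the proposed order, the slate job appears before the gold job.
That contradicts the constraint that the gold job must precede the slate job.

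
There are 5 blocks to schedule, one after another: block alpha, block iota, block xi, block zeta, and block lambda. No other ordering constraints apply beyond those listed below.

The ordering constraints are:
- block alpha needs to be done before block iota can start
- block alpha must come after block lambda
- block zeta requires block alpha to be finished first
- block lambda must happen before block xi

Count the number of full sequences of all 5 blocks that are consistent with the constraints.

8

Block lambda is the only block with nothing required before it, so every ordering starts there.
Counting all ways to extend the partial order to a total order gives 8.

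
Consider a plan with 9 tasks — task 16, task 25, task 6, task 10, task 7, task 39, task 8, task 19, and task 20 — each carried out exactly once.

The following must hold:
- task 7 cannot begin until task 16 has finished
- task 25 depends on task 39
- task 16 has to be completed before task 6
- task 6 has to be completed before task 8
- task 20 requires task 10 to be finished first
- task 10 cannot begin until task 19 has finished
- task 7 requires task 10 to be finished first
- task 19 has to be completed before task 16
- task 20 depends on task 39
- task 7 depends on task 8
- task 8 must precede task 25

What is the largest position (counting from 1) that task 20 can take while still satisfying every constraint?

9

Nothing depends on task 20, so it can be the final task, position 9.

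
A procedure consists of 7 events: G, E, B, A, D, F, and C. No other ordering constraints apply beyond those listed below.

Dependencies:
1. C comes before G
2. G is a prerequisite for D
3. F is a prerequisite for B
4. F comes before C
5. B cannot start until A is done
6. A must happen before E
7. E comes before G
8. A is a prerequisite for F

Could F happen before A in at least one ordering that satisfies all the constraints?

No

There is a dependency chain A → F, so F always comes after A.
So no valid ordering can have F before A.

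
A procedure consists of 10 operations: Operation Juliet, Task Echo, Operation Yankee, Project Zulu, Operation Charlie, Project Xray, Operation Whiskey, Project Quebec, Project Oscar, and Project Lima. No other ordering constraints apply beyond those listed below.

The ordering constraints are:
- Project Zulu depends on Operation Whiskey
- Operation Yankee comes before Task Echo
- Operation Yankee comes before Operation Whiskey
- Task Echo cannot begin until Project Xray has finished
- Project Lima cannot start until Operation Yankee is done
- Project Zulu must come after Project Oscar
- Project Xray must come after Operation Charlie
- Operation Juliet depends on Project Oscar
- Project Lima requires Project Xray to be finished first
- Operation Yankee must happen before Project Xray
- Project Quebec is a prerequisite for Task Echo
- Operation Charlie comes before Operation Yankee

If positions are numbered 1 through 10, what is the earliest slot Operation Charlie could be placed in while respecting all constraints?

1

No constraint forces any other operation before Operation Charlie, so it can be placed first.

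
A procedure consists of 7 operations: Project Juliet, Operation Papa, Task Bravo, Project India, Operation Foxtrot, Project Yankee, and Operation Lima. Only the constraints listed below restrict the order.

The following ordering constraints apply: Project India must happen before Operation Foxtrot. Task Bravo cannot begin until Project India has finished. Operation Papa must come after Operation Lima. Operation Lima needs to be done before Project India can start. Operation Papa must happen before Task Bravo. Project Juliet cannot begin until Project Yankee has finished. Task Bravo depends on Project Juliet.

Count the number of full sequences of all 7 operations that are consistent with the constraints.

65

The operations with no prerequisites are Project Yankee, Operation Lima; any of them can be placed first.
Counting all ways to extend the partial order to a total order gives 65.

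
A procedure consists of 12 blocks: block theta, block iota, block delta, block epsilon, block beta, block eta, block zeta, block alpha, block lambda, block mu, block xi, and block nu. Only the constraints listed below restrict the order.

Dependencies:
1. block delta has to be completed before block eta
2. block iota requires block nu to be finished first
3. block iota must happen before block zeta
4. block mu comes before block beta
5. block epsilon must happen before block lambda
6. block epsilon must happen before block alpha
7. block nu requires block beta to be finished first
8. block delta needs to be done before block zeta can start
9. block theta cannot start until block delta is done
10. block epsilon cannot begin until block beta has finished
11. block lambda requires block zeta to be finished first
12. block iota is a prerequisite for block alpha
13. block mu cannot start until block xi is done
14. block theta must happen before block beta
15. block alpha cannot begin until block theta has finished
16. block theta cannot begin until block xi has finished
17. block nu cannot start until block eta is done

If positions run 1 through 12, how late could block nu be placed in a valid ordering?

The blocks that are forced after block nu, directly or by a chain of constraints, are block iota, block zeta, block alpha, block lambda. That's 4 blocks.
With 4 mandatory successors out of 12 blocks total, the latest slot for block nu is 12−4 = 8, and it's reachable by doing all non-successors before block nu.

8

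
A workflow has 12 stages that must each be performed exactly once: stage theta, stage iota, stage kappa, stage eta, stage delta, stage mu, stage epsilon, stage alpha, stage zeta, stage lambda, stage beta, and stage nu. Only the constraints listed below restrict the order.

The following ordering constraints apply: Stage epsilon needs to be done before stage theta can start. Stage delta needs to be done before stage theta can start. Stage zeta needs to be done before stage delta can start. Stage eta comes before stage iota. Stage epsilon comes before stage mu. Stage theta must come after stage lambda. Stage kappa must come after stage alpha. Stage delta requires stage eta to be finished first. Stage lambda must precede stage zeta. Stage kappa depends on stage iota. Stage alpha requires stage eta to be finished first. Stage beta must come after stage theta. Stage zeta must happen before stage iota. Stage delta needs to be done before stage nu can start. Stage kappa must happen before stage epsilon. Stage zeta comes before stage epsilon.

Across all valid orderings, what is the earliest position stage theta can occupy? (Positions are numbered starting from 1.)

9

The stages that are forced before stage theta, directly or transitively, are stage iota, stage kappa, stage eta, stage delta, stage epsilon, stage alpha, stage zeta, stage lambda. That's 8 stages.
With 8 mandatory predecessors, the earliest stage theta can sit is position 8+1 = 9, and placing just those 8 first achieves it.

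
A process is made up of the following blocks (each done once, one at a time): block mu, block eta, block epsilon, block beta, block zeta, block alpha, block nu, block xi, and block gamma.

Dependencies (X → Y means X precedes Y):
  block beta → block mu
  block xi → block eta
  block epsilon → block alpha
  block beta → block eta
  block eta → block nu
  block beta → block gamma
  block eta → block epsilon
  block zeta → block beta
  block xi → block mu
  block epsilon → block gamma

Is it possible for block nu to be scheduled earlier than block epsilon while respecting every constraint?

Yes

The constraints leave block nu and block epsilon unordered relative to each other; nothing requires block epsilon earlier.
That means at least one valid schedule has block nu before block epsilon.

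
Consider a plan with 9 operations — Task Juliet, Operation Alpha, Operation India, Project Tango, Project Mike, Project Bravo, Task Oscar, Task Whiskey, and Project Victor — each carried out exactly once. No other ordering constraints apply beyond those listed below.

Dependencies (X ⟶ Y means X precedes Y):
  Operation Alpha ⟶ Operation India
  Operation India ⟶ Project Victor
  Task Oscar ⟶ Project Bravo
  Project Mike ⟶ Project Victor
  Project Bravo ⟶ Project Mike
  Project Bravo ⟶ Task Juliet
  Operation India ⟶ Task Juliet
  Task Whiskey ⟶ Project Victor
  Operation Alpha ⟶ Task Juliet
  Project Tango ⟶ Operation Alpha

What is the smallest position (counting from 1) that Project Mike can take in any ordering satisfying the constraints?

3

Every operation that must precede Project Mike has to come before it. Tracing all chains that end at Project Mike, those operations are: Project Bravo, Task Oscar — 2 in total.
With 2 mandatory predecessors, the earliest Project Mike can sit is position 2+1 = 3, and placing just those 2 first achieves it.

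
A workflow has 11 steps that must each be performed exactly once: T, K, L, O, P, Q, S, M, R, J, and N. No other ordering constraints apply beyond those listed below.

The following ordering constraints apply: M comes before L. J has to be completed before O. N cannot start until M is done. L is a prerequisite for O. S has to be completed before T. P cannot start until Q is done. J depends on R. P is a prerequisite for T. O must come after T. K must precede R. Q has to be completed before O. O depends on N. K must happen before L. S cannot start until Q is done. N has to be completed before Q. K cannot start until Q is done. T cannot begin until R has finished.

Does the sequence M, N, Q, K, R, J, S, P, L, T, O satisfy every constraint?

Going through the constraints one by one, each required predecessor appears earlier in the sequence than its dependent — e.g. N (position 2) is before O (position 11), as required.

Yes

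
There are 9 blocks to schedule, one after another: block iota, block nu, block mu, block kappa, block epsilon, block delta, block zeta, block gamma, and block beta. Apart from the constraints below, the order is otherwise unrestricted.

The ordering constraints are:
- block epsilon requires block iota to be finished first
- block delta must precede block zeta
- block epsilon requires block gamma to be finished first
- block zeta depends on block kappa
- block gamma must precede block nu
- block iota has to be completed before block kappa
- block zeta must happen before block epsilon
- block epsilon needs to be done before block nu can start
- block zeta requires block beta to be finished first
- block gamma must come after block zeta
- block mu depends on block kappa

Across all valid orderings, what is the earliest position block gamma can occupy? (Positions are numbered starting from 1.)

Every block that must precede block gamma has to come before it. Tracing all chains that end at block gamma, those blocks are: block iota, block kappa, block delta, block zeta, block beta — 5 in total.
So at minimum 5 blocks come before block gamma, putting block gamma no earlier than position 6. That position is achievable by scheduling exactly those predecessors first.

6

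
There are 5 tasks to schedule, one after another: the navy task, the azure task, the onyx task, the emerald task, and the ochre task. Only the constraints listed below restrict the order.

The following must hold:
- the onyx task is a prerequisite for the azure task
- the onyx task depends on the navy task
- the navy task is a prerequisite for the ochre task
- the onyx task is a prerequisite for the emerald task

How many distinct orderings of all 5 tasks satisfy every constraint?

The navy task is the only task with nothing required before it, so every ordering starts there.
Enumerating by repeatedly choosing an available task (one whose prerequisites are all placed) gives 8 distinct complete orderings.

8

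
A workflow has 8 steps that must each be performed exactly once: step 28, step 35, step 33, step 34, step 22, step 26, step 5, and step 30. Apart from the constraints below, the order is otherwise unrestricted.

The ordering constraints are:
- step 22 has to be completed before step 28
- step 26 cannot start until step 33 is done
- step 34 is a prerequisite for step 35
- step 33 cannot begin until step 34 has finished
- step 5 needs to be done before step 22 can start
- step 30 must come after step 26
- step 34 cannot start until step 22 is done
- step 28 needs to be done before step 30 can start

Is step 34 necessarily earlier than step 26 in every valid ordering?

There is a constraint chain step 34 → step 33 → step 26.
So step 34 must precede step 26 in any valid ordering.

Yes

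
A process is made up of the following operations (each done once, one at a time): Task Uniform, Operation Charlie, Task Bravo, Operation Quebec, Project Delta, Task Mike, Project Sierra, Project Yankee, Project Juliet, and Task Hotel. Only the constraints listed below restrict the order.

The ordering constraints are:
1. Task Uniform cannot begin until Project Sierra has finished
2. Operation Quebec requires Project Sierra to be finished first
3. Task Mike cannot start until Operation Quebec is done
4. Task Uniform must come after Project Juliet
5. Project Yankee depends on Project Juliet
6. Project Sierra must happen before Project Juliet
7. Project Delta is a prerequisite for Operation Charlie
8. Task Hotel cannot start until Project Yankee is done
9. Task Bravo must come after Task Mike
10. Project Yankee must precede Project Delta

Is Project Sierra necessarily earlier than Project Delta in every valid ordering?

Yes

Following the dependencies: Project Sierra → Project Juliet → Project Yankee → Project Delta.
So Project Sierra must precede Project Delta in any valid ordering.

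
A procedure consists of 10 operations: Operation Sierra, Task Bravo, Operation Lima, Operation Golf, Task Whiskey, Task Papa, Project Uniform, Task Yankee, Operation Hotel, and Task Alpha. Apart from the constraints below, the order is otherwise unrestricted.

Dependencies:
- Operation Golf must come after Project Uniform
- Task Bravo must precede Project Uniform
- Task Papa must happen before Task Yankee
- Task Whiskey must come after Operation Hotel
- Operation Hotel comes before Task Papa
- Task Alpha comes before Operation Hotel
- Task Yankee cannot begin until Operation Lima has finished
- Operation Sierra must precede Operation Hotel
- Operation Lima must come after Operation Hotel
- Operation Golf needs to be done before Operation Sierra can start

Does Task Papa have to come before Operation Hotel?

No

In fact the dependencies run the other way: Operation Hotel → Task Papa.
So Task Papa does not have to come before Operation Hotel — it cannot.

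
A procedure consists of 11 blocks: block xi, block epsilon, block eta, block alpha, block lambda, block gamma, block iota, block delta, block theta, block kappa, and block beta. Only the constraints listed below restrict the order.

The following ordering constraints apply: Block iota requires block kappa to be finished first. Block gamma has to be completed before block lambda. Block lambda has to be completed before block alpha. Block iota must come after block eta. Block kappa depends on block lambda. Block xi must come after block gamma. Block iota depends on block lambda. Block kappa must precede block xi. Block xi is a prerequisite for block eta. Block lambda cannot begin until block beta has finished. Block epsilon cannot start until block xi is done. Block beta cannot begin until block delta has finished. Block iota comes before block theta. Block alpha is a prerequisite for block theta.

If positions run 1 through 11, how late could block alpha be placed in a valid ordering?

10

Following the constraints forward from block alpha, its only required successor is block theta.
With 1 mandatory successor out of 11 blocks total, the latest slot for block alpha is 11−1 = 10, and it's reachable by doing all non-successors before block alpha.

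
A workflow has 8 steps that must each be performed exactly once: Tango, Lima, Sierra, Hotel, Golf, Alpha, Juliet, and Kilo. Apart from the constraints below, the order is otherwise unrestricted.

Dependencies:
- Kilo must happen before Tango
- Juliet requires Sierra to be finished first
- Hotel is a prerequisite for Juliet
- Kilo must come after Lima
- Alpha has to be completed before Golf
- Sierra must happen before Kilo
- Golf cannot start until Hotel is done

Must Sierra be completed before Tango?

Tracing the constraints gives a chain: Sierra → Kilo → Tango.
Hence Sierra necessarily comes before Tango.

Yes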